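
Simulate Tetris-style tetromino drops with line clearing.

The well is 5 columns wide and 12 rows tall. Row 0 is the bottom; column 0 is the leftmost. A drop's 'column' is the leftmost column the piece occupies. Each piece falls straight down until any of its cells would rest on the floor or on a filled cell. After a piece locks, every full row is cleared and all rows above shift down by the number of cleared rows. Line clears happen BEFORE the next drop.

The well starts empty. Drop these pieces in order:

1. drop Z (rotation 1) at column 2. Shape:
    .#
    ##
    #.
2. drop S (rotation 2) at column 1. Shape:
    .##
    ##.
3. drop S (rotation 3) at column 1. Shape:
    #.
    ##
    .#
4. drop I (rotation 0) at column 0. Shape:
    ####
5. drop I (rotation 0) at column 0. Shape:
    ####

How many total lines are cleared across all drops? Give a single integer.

Answer: 0

Derivation:
Drop 1: Z rot1 at col 2 lands with bottom-row=0; cleared 0 line(s) (total 0); column heights now [0 0 2 3 0], max=3
Drop 2: S rot2 at col 1 lands with bottom-row=2; cleared 0 line(s) (total 0); column heights now [0 3 4 4 0], max=4
Drop 3: S rot3 at col 1 lands with bottom-row=4; cleared 0 line(s) (total 0); column heights now [0 7 6 4 0], max=7
Drop 4: I rot0 at col 0 lands with bottom-row=7; cleared 0 line(s) (total 0); column heights now [8 8 8 8 0], max=8
Drop 5: I rot0 at col 0 lands with bottom-row=8; cleared 0 line(s) (total 0); column heights now [9 9 9 9 0], max=9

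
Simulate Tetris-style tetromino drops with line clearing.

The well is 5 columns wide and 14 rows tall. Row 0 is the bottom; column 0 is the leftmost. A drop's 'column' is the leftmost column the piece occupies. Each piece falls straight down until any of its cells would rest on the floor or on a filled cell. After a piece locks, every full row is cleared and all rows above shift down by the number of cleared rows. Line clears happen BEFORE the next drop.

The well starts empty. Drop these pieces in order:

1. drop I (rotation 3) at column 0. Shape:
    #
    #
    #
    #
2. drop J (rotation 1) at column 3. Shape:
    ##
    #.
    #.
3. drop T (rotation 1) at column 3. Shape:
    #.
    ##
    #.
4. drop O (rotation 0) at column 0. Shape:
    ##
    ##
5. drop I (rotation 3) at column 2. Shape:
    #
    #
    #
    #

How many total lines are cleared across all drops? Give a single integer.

Drop 1: I rot3 at col 0 lands with bottom-row=0; cleared 0 line(s) (total 0); column heights now [4 0 0 0 0], max=4
Drop 2: J rot1 at col 3 lands with bottom-row=0; cleared 0 line(s) (total 0); column heights now [4 0 0 3 3], max=4
Drop 3: T rot1 at col 3 lands with bottom-row=3; cleared 0 line(s) (total 0); column heights now [4 0 0 6 5], max=6
Drop 4: O rot0 at col 0 lands with bottom-row=4; cleared 0 line(s) (total 0); column heights now [6 6 0 6 5], max=6
Drop 5: I rot3 at col 2 lands with bottom-row=0; cleared 0 line(s) (total 0); column heights now [6 6 4 6 5], max=6

Answer: 0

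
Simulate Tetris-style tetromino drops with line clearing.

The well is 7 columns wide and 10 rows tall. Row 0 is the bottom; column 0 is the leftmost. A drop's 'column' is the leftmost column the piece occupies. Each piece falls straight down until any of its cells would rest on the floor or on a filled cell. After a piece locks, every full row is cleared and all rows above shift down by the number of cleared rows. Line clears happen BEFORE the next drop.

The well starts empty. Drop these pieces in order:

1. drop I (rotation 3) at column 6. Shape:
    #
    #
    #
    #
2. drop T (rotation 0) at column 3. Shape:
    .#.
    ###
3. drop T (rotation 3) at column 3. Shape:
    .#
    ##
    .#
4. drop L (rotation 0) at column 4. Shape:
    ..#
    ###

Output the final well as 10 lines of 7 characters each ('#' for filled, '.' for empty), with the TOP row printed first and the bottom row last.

Answer: .......
.......
.......
......#
....###
....#..
...##.#
....#.#
....#.#
...####

Derivation:
Drop 1: I rot3 at col 6 lands with bottom-row=0; cleared 0 line(s) (total 0); column heights now [0 0 0 0 0 0 4], max=4
Drop 2: T rot0 at col 3 lands with bottom-row=0; cleared 0 line(s) (total 0); column heights now [0 0 0 1 2 1 4], max=4
Drop 3: T rot3 at col 3 lands with bottom-row=2; cleared 0 line(s) (total 0); column heights now [0 0 0 4 5 1 4], max=5
Drop 4: L rot0 at col 4 lands with bottom-row=5; cleared 0 line(s) (total 0); column heights now [0 0 0 4 6 6 7], max=7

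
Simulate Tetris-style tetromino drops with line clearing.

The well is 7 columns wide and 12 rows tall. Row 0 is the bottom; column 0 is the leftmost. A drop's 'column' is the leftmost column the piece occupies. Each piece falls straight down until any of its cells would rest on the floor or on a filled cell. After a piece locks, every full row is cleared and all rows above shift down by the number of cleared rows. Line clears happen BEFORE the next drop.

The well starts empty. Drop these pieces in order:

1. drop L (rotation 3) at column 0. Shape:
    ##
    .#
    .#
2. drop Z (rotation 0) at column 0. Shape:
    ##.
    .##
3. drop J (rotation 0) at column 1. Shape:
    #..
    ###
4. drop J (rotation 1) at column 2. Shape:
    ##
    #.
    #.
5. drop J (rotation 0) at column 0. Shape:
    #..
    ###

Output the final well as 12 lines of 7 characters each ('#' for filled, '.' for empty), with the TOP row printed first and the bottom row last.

Drop 1: L rot3 at col 0 lands with bottom-row=0; cleared 0 line(s) (total 0); column heights now [3 3 0 0 0 0 0], max=3
Drop 2: Z rot0 at col 0 lands with bottom-row=3; cleared 0 line(s) (total 0); column heights now [5 5 4 0 0 0 0], max=5
Drop 3: J rot0 at col 1 lands with bottom-row=5; cleared 0 line(s) (total 0); column heights now [5 7 6 6 0 0 0], max=7
Drop 4: J rot1 at col 2 lands with bottom-row=6; cleared 0 line(s) (total 0); column heights now [5 7 9 9 0 0 0], max=9
Drop 5: J rot0 at col 0 lands with bottom-row=9; cleared 0 line(s) (total 0); column heights now [11 10 10 9 0 0 0], max=11

Answer: .......
#......
###....
..##...
..#....
.##....
.###...
##.....
.##....
##.....
.#.....
.#.....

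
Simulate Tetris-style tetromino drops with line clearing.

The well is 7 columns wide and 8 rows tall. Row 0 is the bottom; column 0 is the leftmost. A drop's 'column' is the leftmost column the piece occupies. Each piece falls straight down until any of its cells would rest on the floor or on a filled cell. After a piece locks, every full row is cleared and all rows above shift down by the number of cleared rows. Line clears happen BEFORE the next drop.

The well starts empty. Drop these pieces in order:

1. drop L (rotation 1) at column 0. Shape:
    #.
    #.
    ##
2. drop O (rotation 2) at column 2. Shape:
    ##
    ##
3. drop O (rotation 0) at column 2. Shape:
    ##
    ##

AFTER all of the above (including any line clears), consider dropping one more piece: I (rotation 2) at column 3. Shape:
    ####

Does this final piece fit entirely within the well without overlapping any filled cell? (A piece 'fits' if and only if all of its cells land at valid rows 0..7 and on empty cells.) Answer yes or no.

Drop 1: L rot1 at col 0 lands with bottom-row=0; cleared 0 line(s) (total 0); column heights now [3 1 0 0 0 0 0], max=3
Drop 2: O rot2 at col 2 lands with bottom-row=0; cleared 0 line(s) (total 0); column heights now [3 1 2 2 0 0 0], max=3
Drop 3: O rot0 at col 2 lands with bottom-row=2; cleared 0 line(s) (total 0); column heights now [3 1 4 4 0 0 0], max=4
Test piece I rot2 at col 3 (width 4): heights before test = [3 1 4 4 0 0 0]; fits = True

Answer: yes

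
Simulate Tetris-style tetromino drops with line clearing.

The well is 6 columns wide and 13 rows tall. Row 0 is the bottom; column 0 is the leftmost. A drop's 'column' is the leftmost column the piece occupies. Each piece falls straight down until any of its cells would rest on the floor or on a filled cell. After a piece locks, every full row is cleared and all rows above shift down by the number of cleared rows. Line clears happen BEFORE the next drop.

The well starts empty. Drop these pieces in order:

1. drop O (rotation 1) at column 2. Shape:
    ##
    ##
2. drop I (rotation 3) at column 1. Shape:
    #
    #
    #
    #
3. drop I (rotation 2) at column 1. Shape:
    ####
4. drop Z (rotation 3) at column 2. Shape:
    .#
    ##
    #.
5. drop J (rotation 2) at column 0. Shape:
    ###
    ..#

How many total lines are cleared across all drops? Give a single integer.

Drop 1: O rot1 at col 2 lands with bottom-row=0; cleared 0 line(s) (total 0); column heights now [0 0 2 2 0 0], max=2
Drop 2: I rot3 at col 1 lands with bottom-row=0; cleared 0 line(s) (total 0); column heights now [0 4 2 2 0 0], max=4
Drop 3: I rot2 at col 1 lands with bottom-row=4; cleared 0 line(s) (total 0); column heights now [0 5 5 5 5 0], max=5
Drop 4: Z rot3 at col 2 lands with bottom-row=5; cleared 0 line(s) (total 0); column heights now [0 5 7 8 5 0], max=8
Drop 5: J rot2 at col 0 lands with bottom-row=7; cleared 0 line(s) (total 0); column heights now [9 9 9 8 5 0], max=9

Answer: 0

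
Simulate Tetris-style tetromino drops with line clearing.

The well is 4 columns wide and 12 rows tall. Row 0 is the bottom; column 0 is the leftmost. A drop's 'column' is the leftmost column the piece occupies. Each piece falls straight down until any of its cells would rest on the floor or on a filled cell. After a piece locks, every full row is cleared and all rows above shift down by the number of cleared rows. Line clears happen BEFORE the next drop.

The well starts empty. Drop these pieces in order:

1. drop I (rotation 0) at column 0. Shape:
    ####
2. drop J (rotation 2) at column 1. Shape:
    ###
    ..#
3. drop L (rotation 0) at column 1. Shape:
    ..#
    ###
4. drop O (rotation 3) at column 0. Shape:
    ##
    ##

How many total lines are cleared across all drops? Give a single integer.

Answer: 1

Derivation:
Drop 1: I rot0 at col 0 lands with bottom-row=0; cleared 1 line(s) (total 1); column heights now [0 0 0 0], max=0
Drop 2: J rot2 at col 1 lands with bottom-row=0; cleared 0 line(s) (total 1); column heights now [0 2 2 2], max=2
Drop 3: L rot0 at col 1 lands with bottom-row=2; cleared 0 line(s) (total 1); column heights now [0 3 3 4], max=4
Drop 4: O rot3 at col 0 lands with bottom-row=3; cleared 0 line(s) (total 1); column heights now [5 5 3 4], max=5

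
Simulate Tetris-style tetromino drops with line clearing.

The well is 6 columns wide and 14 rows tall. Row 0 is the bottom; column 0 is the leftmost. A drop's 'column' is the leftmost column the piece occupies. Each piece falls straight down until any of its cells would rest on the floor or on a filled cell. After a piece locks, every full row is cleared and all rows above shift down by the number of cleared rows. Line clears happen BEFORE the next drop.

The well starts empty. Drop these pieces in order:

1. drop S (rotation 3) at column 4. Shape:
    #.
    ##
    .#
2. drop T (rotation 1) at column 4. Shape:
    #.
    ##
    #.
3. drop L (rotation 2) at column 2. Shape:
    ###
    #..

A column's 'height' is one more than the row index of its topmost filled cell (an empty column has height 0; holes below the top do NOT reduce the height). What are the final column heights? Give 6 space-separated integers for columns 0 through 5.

Drop 1: S rot3 at col 4 lands with bottom-row=0; cleared 0 line(s) (total 0); column heights now [0 0 0 0 3 2], max=3
Drop 2: T rot1 at col 4 lands with bottom-row=3; cleared 0 line(s) (total 0); column heights now [0 0 0 0 6 5], max=6
Drop 3: L rot2 at col 2 lands with bottom-row=5; cleared 0 line(s) (total 0); column heights now [0 0 7 7 7 5], max=7

Answer: 0 0 7 7 7 5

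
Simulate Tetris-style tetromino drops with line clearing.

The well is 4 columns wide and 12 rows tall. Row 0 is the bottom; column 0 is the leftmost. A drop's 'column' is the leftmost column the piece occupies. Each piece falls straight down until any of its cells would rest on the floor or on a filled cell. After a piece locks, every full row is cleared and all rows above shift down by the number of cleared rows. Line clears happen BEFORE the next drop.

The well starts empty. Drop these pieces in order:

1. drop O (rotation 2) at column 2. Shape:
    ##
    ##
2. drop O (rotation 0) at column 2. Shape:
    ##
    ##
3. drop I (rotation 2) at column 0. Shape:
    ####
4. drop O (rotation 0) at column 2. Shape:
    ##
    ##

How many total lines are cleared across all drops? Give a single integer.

Answer: 1

Derivation:
Drop 1: O rot2 at col 2 lands with bottom-row=0; cleared 0 line(s) (total 0); column heights now [0 0 2 2], max=2
Drop 2: O rot0 at col 2 lands with bottom-row=2; cleared 0 line(s) (total 0); column heights now [0 0 4 4], max=4
Drop 3: I rot2 at col 0 lands with bottom-row=4; cleared 1 line(s) (total 1); column heights now [0 0 4 4], max=4
Drop 4: O rot0 at col 2 lands with bottom-row=4; cleared 0 line(s) (total 1); column heights now [0 0 6 6], max=6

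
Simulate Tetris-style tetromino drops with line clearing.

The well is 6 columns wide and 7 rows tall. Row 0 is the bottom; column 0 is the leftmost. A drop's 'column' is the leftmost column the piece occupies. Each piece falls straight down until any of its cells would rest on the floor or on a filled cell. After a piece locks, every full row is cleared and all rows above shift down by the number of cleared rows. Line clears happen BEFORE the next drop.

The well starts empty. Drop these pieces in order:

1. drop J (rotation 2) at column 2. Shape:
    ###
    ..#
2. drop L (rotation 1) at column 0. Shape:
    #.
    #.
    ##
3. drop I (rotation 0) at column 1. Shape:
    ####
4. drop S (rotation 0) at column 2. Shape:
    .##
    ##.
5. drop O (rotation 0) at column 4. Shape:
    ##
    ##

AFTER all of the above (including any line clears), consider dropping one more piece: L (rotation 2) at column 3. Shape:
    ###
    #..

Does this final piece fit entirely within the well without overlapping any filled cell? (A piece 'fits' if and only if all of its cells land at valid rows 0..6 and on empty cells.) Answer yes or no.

Drop 1: J rot2 at col 2 lands with bottom-row=0; cleared 0 line(s) (total 0); column heights now [0 0 2 2 2 0], max=2
Drop 2: L rot1 at col 0 lands with bottom-row=0; cleared 0 line(s) (total 0); column heights now [3 1 2 2 2 0], max=3
Drop 3: I rot0 at col 1 lands with bottom-row=2; cleared 0 line(s) (total 0); column heights now [3 3 3 3 3 0], max=3
Drop 4: S rot0 at col 2 lands with bottom-row=3; cleared 0 line(s) (total 0); column heights now [3 3 4 5 5 0], max=5
Drop 5: O rot0 at col 4 lands with bottom-row=5; cleared 0 line(s) (total 0); column heights now [3 3 4 5 7 7], max=7
Test piece L rot2 at col 3 (width 3): heights before test = [3 3 4 5 7 7]; fits = False

Answer: no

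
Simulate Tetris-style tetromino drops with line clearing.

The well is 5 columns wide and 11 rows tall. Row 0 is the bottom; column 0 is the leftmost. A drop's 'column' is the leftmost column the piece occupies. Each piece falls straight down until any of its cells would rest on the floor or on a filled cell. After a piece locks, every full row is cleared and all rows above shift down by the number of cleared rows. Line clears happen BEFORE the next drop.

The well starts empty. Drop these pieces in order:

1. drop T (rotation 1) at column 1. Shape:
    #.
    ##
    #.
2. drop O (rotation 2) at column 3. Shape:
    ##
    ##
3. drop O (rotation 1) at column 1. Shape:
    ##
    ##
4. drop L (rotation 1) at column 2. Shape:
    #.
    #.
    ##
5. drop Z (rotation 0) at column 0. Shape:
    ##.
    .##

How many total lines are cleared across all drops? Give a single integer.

Drop 1: T rot1 at col 1 lands with bottom-row=0; cleared 0 line(s) (total 0); column heights now [0 3 2 0 0], max=3
Drop 2: O rot2 at col 3 lands with bottom-row=0; cleared 0 line(s) (total 0); column heights now [0 3 2 2 2], max=3
Drop 3: O rot1 at col 1 lands with bottom-row=3; cleared 0 line(s) (total 0); column heights now [0 5 5 2 2], max=5
Drop 4: L rot1 at col 2 lands with bottom-row=5; cleared 0 line(s) (total 0); column heights now [0 5 8 6 2], max=8
Drop 5: Z rot0 at col 0 lands with bottom-row=8; cleared 0 line(s) (total 0); column heights now [10 10 9 6 2], max=10

Answer: 0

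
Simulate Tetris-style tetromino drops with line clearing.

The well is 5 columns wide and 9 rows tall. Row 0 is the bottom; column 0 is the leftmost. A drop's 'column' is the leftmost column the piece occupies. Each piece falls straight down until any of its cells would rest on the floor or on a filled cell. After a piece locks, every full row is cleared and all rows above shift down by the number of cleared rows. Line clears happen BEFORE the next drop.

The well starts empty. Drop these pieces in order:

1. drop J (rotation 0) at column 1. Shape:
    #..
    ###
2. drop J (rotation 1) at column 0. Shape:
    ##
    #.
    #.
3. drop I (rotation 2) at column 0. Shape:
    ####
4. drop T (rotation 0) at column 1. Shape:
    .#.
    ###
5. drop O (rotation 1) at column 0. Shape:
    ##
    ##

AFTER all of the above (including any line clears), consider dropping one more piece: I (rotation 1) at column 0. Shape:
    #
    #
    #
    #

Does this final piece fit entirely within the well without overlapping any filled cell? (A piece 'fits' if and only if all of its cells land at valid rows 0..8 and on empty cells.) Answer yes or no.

Answer: no

Derivation:
Drop 1: J rot0 at col 1 lands with bottom-row=0; cleared 0 line(s) (total 0); column heights now [0 2 1 1 0], max=2
Drop 2: J rot1 at col 0 lands with bottom-row=0; cleared 0 line(s) (total 0); column heights now [3 3 1 1 0], max=3
Drop 3: I rot2 at col 0 lands with bottom-row=3; cleared 0 line(s) (total 0); column heights now [4 4 4 4 0], max=4
Drop 4: T rot0 at col 1 lands with bottom-row=4; cleared 0 line(s) (total 0); column heights now [4 5 6 5 0], max=6
Drop 5: O rot1 at col 0 lands with bottom-row=5; cleared 0 line(s) (total 0); column heights now [7 7 6 5 0], max=7
Test piece I rot1 at col 0 (width 1): heights before test = [7 7 6 5 0]; fits = False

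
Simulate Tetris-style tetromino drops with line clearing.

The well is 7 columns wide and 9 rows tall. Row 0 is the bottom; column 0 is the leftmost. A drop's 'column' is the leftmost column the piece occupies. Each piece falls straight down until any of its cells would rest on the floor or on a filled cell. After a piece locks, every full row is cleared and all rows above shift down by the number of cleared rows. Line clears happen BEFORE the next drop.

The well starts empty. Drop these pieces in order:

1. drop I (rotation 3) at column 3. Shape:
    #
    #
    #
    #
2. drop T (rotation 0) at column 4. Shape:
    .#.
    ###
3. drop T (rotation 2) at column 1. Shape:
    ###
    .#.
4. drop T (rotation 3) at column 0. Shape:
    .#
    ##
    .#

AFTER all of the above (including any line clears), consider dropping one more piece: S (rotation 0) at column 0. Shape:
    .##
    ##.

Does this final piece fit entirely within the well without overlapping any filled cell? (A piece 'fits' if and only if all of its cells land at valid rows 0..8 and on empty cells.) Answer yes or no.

Answer: no

Derivation:
Drop 1: I rot3 at col 3 lands with bottom-row=0; cleared 0 line(s) (total 0); column heights now [0 0 0 4 0 0 0], max=4
Drop 2: T rot0 at col 4 lands with bottom-row=0; cleared 0 line(s) (total 0); column heights now [0 0 0 4 1 2 1], max=4
Drop 3: T rot2 at col 1 lands with bottom-row=3; cleared 0 line(s) (total 0); column heights now [0 5 5 5 1 2 1], max=5
Drop 4: T rot3 at col 0 lands with bottom-row=5; cleared 0 line(s) (total 0); column heights now [7 8 5 5 1 2 1], max=8
Test piece S rot0 at col 0 (width 3): heights before test = [7 8 5 5 1 2 1]; fits = False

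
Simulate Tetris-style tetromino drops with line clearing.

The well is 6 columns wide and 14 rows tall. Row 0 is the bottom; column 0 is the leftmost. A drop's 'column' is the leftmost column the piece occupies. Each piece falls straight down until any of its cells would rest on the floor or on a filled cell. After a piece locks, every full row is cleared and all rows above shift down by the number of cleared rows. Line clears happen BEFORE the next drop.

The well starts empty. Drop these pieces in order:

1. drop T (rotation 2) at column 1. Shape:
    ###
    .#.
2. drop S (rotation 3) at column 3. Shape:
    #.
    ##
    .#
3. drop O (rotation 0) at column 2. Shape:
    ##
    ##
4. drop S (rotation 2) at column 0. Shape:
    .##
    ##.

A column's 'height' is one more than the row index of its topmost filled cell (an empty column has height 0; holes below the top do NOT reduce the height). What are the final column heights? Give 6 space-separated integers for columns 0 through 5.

Drop 1: T rot2 at col 1 lands with bottom-row=0; cleared 0 line(s) (total 0); column heights now [0 2 2 2 0 0], max=2
Drop 2: S rot3 at col 3 lands with bottom-row=1; cleared 0 line(s) (total 0); column heights now [0 2 2 4 3 0], max=4
Drop 3: O rot0 at col 2 lands with bottom-row=4; cleared 0 line(s) (total 0); column heights now [0 2 6 6 3 0], max=6
Drop 4: S rot2 at col 0 lands with bottom-row=5; cleared 0 line(s) (total 0); column heights now [6 7 7 6 3 0], max=7

Answer: 6 7 7 6 3 0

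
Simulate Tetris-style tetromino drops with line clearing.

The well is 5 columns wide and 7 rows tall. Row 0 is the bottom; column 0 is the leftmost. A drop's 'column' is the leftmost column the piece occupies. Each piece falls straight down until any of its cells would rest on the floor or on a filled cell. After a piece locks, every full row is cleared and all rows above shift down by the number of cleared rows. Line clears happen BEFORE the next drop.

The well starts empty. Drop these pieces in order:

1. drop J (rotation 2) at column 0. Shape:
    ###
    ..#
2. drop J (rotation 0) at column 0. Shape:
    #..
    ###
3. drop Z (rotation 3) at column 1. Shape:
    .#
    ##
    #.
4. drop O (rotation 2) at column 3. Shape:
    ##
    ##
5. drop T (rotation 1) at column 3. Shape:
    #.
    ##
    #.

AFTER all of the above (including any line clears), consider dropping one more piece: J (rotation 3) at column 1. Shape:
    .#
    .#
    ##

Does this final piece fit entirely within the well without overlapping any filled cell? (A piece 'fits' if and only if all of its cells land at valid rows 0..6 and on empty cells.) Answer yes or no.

Answer: no

Derivation:
Drop 1: J rot2 at col 0 lands with bottom-row=0; cleared 0 line(s) (total 0); column heights now [2 2 2 0 0], max=2
Drop 2: J rot0 at col 0 lands with bottom-row=2; cleared 0 line(s) (total 0); column heights now [4 3 3 0 0], max=4
Drop 3: Z rot3 at col 1 lands with bottom-row=3; cleared 0 line(s) (total 0); column heights now [4 5 6 0 0], max=6
Drop 4: O rot2 at col 3 lands with bottom-row=0; cleared 1 line(s) (total 1); column heights now [3 4 5 1 1], max=5
Drop 5: T rot1 at col 3 lands with bottom-row=1; cleared 0 line(s) (total 1); column heights now [3 4 5 4 3], max=5
Test piece J rot3 at col 1 (width 2): heights before test = [3 4 5 4 3]; fits = False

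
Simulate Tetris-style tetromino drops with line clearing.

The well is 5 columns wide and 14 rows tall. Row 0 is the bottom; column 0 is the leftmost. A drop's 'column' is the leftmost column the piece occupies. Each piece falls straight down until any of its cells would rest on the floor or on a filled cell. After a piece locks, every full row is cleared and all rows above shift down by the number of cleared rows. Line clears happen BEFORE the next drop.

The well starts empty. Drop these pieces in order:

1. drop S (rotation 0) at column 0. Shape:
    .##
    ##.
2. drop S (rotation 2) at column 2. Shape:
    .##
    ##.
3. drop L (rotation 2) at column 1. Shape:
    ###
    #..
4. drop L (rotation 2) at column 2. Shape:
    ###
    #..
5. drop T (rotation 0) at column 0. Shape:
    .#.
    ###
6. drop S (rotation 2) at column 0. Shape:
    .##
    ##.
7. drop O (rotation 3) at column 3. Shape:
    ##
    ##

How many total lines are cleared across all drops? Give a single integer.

Answer: 1

Derivation:
Drop 1: S rot0 at col 0 lands with bottom-row=0; cleared 0 line(s) (total 0); column heights now [1 2 2 0 0], max=2
Drop 2: S rot2 at col 2 lands with bottom-row=2; cleared 0 line(s) (total 0); column heights now [1 2 3 4 4], max=4
Drop 3: L rot2 at col 1 lands with bottom-row=3; cleared 0 line(s) (total 0); column heights now [1 5 5 5 4], max=5
Drop 4: L rot2 at col 2 lands with bottom-row=5; cleared 0 line(s) (total 0); column heights now [1 5 7 7 7], max=7
Drop 5: T rot0 at col 0 lands with bottom-row=7; cleared 0 line(s) (total 0); column heights now [8 9 8 7 7], max=9
Drop 6: S rot2 at col 0 lands with bottom-row=9; cleared 0 line(s) (total 0); column heights now [10 11 11 7 7], max=11
Drop 7: O rot3 at col 3 lands with bottom-row=7; cleared 1 line(s) (total 1); column heights now [9 10 10 8 8], max=10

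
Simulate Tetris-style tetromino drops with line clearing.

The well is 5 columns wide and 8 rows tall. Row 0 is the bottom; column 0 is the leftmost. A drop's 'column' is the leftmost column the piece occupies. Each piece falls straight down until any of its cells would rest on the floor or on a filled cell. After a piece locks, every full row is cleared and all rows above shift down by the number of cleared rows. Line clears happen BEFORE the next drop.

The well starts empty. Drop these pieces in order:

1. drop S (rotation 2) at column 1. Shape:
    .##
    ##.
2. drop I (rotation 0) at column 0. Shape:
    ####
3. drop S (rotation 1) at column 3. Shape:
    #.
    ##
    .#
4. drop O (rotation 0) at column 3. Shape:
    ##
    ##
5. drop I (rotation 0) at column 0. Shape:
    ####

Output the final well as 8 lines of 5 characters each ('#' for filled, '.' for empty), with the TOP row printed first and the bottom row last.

Drop 1: S rot2 at col 1 lands with bottom-row=0; cleared 0 line(s) (total 0); column heights now [0 1 2 2 0], max=2
Drop 2: I rot0 at col 0 lands with bottom-row=2; cleared 0 line(s) (total 0); column heights now [3 3 3 3 0], max=3
Drop 3: S rot1 at col 3 lands with bottom-row=2; cleared 1 line(s) (total 1); column heights now [0 1 2 4 3], max=4
Drop 4: O rot0 at col 3 lands with bottom-row=4; cleared 0 line(s) (total 1); column heights now [0 1 2 6 6], max=6
Drop 5: I rot0 at col 0 lands with bottom-row=6; cleared 0 line(s) (total 1); column heights now [7 7 7 7 6], max=7

Answer: .....
####.
...##
...##
...#.
...##
..##.
.##..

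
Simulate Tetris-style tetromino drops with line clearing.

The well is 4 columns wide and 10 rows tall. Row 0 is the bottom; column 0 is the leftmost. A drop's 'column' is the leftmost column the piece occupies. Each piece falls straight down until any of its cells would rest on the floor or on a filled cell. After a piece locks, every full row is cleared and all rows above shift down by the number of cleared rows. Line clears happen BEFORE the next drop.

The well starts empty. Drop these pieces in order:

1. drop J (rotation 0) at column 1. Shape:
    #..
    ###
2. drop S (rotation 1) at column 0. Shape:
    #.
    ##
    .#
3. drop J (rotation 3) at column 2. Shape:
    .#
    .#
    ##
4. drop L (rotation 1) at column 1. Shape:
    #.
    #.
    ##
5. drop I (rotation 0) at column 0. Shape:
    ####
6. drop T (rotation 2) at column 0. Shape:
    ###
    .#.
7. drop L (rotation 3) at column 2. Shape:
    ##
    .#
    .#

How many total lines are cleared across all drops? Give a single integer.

Drop 1: J rot0 at col 1 lands with bottom-row=0; cleared 0 line(s) (total 0); column heights now [0 2 1 1], max=2
Drop 2: S rot1 at col 0 lands with bottom-row=2; cleared 0 line(s) (total 0); column heights now [5 4 1 1], max=5
Drop 3: J rot3 at col 2 lands with bottom-row=1; cleared 0 line(s) (total 0); column heights now [5 4 2 4], max=5
Drop 4: L rot1 at col 1 lands with bottom-row=4; cleared 0 line(s) (total 0); column heights now [5 7 5 4], max=7
Drop 5: I rot0 at col 0 lands with bottom-row=7; cleared 1 line(s) (total 1); column heights now [5 7 5 4], max=7
Drop 6: T rot2 at col 0 lands with bottom-row=7; cleared 0 line(s) (total 1); column heights now [9 9 9 4], max=9
Drop 7: L rot3 at col 2 lands with bottom-row=7; cleared 1 line(s) (total 2); column heights now [5 8 9 9], max=9

Answer: 2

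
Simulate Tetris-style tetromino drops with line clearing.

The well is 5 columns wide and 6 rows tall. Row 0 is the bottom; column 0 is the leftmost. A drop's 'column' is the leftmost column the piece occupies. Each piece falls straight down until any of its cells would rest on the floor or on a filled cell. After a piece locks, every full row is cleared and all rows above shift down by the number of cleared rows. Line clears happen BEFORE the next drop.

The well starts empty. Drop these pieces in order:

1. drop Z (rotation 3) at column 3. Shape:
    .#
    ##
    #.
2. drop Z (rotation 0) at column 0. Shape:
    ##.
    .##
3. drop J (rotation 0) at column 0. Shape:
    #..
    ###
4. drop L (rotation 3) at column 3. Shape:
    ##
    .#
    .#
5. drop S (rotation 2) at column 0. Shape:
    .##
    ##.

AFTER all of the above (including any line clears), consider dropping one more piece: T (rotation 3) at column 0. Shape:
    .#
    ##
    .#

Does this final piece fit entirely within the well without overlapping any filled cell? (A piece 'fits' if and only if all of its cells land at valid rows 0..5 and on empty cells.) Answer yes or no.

Answer: no

Derivation:
Drop 1: Z rot3 at col 3 lands with bottom-row=0; cleared 0 line(s) (total 0); column heights now [0 0 0 2 3], max=3
Drop 2: Z rot0 at col 0 lands with bottom-row=0; cleared 0 line(s) (total 0); column heights now [2 2 1 2 3], max=3
Drop 3: J rot0 at col 0 lands with bottom-row=2; cleared 0 line(s) (total 0); column heights now [4 3 3 2 3], max=4
Drop 4: L rot3 at col 3 lands with bottom-row=3; cleared 0 line(s) (total 0); column heights now [4 3 3 6 6], max=6
Drop 5: S rot2 at col 0 lands with bottom-row=4; cleared 0 line(s) (total 0); column heights now [5 6 6 6 6], max=6
Test piece T rot3 at col 0 (width 2): heights before test = [5 6 6 6 6]; fits = False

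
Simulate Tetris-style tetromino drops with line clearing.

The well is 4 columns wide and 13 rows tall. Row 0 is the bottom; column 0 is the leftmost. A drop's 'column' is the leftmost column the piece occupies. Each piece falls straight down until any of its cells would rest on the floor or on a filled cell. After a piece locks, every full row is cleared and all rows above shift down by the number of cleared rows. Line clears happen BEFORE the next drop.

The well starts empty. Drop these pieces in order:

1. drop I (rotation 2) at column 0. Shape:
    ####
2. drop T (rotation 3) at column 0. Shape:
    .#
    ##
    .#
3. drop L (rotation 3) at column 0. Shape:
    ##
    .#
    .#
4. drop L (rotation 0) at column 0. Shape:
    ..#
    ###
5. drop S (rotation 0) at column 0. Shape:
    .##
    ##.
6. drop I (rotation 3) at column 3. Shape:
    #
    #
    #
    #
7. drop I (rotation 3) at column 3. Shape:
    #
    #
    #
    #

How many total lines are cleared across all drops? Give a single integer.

Drop 1: I rot2 at col 0 lands with bottom-row=0; cleared 1 line(s) (total 1); column heights now [0 0 0 0], max=0
Drop 2: T rot3 at col 0 lands with bottom-row=0; cleared 0 line(s) (total 1); column heights now [2 3 0 0], max=3
Drop 3: L rot3 at col 0 lands with bottom-row=3; cleared 0 line(s) (total 1); column heights now [6 6 0 0], max=6
Drop 4: L rot0 at col 0 lands with bottom-row=6; cleared 0 line(s) (total 1); column heights now [7 7 8 0], max=8
Drop 5: S rot0 at col 0 lands with bottom-row=7; cleared 0 line(s) (total 1); column heights now [8 9 9 0], max=9
Drop 6: I rot3 at col 3 lands with bottom-row=0; cleared 0 line(s) (total 1); column heights now [8 9 9 4], max=9
Drop 7: I rot3 at col 3 lands with bottom-row=4; cleared 2 line(s) (total 3); column heights now [6 7 7 6], max=7

Answer: 3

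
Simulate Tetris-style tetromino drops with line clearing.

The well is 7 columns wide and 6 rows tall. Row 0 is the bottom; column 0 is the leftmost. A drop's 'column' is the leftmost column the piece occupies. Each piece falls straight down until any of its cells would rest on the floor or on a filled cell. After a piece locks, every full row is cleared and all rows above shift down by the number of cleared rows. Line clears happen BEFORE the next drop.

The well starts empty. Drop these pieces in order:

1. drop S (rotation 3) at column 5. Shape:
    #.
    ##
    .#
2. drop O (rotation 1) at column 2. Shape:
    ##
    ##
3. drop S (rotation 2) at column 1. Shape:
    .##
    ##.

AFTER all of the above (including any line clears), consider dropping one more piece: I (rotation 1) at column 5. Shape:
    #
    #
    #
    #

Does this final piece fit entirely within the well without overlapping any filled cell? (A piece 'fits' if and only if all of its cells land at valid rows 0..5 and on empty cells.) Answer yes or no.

Answer: no

Derivation:
Drop 1: S rot3 at col 5 lands with bottom-row=0; cleared 0 line(s) (total 0); column heights now [0 0 0 0 0 3 2], max=3
Drop 2: O rot1 at col 2 lands with bottom-row=0; cleared 0 line(s) (total 0); column heights now [0 0 2 2 0 3 2], max=3
Drop 3: S rot2 at col 1 lands with bottom-row=2; cleared 0 line(s) (total 0); column heights now [0 3 4 4 0 3 2], max=4
Test piece I rot1 at col 5 (width 1): heights before test = [0 3 4 4 0 3 2]; fits = False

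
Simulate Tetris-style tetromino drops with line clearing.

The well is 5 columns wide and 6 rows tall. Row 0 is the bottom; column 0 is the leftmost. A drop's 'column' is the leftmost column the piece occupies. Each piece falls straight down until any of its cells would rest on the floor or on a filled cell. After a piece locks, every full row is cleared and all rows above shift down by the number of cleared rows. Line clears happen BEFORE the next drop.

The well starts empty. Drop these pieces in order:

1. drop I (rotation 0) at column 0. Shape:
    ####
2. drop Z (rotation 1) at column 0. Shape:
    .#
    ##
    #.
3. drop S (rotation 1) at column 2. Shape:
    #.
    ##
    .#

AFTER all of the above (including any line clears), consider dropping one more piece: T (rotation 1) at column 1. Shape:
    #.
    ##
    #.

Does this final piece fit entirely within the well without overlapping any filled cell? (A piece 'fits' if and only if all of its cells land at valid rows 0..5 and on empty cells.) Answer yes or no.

Drop 1: I rot0 at col 0 lands with bottom-row=0; cleared 0 line(s) (total 0); column heights now [1 1 1 1 0], max=1
Drop 2: Z rot1 at col 0 lands with bottom-row=1; cleared 0 line(s) (total 0); column heights now [3 4 1 1 0], max=4
Drop 3: S rot1 at col 2 lands with bottom-row=1; cleared 0 line(s) (total 0); column heights now [3 4 4 3 0], max=4
Test piece T rot1 at col 1 (width 2): heights before test = [3 4 4 3 0]; fits = False

Answer: no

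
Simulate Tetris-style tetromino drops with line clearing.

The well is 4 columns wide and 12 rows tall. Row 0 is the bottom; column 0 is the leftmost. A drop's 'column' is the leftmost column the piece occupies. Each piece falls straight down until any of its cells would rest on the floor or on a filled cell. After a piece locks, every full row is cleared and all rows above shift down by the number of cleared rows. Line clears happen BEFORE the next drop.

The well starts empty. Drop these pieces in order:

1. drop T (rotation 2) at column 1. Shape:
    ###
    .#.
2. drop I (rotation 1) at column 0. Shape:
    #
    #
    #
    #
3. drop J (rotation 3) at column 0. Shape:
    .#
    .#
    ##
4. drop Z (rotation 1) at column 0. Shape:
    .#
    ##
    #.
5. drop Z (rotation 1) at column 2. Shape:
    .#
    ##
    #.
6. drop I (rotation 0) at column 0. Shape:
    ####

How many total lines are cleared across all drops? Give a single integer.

Drop 1: T rot2 at col 1 lands with bottom-row=0; cleared 0 line(s) (total 0); column heights now [0 2 2 2], max=2
Drop 2: I rot1 at col 0 lands with bottom-row=0; cleared 1 line(s) (total 1); column heights now [3 0 1 0], max=3
Drop 3: J rot3 at col 0 lands with bottom-row=3; cleared 0 line(s) (total 1); column heights now [4 6 1 0], max=6
Drop 4: Z rot1 at col 0 lands with bottom-row=5; cleared 0 line(s) (total 1); column heights now [7 8 1 0], max=8
Drop 5: Z rot1 at col 2 lands with bottom-row=1; cleared 0 line(s) (total 1); column heights now [7 8 3 4], max=8
Drop 6: I rot0 at col 0 lands with bottom-row=8; cleared 1 line(s) (total 2); column heights now [7 8 3 4], max=8

Answer: 2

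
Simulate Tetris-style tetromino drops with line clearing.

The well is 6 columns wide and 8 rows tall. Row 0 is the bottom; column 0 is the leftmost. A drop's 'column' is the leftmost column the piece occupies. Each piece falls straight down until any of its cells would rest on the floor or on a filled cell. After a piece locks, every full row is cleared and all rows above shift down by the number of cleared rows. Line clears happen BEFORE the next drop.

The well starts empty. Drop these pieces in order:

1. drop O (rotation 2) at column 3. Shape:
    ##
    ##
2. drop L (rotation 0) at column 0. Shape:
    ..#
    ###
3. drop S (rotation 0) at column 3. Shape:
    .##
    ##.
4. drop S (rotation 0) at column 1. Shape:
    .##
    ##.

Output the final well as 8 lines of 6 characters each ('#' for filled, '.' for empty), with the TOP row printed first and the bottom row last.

Answer: ......
......
......
......
..####
.####.
..###.
#####.

Derivation:
Drop 1: O rot2 at col 3 lands with bottom-row=0; cleared 0 line(s) (total 0); column heights now [0 0 0 2 2 0], max=2
Drop 2: L rot0 at col 0 lands with bottom-row=0; cleared 0 line(s) (total 0); column heights now [1 1 2 2 2 0], max=2
Drop 3: S rot0 at col 3 lands with bottom-row=2; cleared 0 line(s) (total 0); column heights now [1 1 2 3 4 4], max=4
Drop 4: S rot0 at col 1 lands with bottom-row=2; cleared 0 line(s) (total 0); column heights now [1 3 4 4 4 4], max=4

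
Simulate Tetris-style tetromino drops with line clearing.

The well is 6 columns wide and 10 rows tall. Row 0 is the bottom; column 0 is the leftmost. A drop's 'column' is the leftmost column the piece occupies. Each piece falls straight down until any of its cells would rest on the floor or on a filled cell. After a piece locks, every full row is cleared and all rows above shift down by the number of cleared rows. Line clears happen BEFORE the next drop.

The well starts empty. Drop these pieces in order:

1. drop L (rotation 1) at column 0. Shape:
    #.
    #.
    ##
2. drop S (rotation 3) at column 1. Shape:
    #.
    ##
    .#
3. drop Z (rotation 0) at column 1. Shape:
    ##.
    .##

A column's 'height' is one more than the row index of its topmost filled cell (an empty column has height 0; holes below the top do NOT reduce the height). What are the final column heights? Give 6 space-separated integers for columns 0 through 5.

Answer: 3 4 4 3 0 0

Derivation:
Drop 1: L rot1 at col 0 lands with bottom-row=0; cleared 0 line(s) (total 0); column heights now [3 1 0 0 0 0], max=3
Drop 2: S rot3 at col 1 lands with bottom-row=0; cleared 0 line(s) (total 0); column heights now [3 3 2 0 0 0], max=3
Drop 3: Z rot0 at col 1 lands with bottom-row=2; cleared 0 line(s) (total 0); column heights now [3 4 4 3 0 0], max=4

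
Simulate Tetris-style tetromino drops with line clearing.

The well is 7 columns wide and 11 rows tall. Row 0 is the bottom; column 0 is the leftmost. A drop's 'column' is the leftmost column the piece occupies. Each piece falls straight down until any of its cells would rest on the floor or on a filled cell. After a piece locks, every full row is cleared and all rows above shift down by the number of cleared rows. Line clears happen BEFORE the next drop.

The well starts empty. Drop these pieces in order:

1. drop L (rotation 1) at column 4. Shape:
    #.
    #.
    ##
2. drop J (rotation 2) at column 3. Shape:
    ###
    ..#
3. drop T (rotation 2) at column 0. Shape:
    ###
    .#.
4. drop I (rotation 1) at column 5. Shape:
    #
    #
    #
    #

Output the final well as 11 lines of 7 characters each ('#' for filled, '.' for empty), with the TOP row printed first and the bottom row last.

Answer: .......
.......
.......
.....#.
.....#.
.....#.
.....#.
...###.
....##.
###.#..
.#..##.

Derivation:
Drop 1: L rot1 at col 4 lands with bottom-row=0; cleared 0 line(s) (total 0); column heights now [0 0 0 0 3 1 0], max=3
Drop 2: J rot2 at col 3 lands with bottom-row=2; cleared 0 line(s) (total 0); column heights now [0 0 0 4 4 4 0], max=4
Drop 3: T rot2 at col 0 lands with bottom-row=0; cleared 0 line(s) (total 0); column heights now [2 2 2 4 4 4 0], max=4
Drop 4: I rot1 at col 5 lands with bottom-row=4; cleared 0 line(s) (total 0); column heights now [2 2 2 4 4 8 0], max=8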